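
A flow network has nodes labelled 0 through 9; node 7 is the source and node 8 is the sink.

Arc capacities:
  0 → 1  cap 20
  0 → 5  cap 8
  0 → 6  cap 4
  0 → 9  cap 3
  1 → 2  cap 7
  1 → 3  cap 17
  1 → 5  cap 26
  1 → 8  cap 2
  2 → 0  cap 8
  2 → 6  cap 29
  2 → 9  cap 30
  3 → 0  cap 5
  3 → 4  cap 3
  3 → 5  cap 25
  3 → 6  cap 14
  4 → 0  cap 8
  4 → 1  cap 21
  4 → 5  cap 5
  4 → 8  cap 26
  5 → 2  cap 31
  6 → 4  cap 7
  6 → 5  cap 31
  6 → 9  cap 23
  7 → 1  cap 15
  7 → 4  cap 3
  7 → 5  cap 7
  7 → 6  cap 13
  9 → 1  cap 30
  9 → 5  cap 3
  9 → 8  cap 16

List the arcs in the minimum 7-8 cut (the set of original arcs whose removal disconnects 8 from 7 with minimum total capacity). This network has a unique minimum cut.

augment #1: 7→1→8 push 2
augment #2: 7→4→8 push 3
augment #3: 7→6→4→8 push 7
augment #4: 7→6→9→8 push 6
augment #5: 7→1→2→9→8 push 7
augment #6: 7→1→3→4→8 push 3
augment #7: 7→5→2→9→8 push 3
max flow = 31; residual-reachable set from 7 gives S-side
cut edges (S→T): {(1,8), (3,4), (6,4), (7,4), (9,8)} total cap 31

Min-cut arcs: {(1,8), (3,4), (6,4), (7,4), (9,8)} (total capacity 31)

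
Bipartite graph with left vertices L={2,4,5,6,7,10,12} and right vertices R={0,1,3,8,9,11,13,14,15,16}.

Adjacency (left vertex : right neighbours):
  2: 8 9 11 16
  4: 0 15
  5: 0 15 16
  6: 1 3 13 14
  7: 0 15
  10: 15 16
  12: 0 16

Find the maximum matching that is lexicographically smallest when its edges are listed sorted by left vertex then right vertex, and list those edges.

Lex-smallest maximum matching: {(2,8), (4,0), (5,15), (6,1), (10,16)}

|M| = 5 (so the lex-smallest maximum matching has 5 edges)
process left vertices in ascending order; for each, take the smallest-labelled available neighbour that still permits 5 edges overall, or leave it unmatched if none does
lex-smallest matching: {2-8, 4-0, 5-15, 6-1, 10-16}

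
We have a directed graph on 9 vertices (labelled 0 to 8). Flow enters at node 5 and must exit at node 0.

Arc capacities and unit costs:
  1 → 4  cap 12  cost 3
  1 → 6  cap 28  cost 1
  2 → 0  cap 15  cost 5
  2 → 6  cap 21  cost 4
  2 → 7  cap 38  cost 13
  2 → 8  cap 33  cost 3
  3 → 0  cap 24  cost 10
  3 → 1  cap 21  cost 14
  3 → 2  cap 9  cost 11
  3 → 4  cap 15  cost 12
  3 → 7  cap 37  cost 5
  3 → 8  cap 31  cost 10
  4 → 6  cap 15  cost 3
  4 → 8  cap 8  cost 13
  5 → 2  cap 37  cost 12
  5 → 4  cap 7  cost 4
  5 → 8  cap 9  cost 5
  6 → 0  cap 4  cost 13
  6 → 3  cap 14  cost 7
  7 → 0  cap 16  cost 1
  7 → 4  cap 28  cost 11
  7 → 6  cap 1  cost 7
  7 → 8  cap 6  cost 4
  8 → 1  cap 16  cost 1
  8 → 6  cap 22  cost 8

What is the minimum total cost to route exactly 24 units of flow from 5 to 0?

shortest-cost path #1: 5→2→0 push 15 @ unit cost 17 (adds 255)
shortest-cost path #2: 5→8→1→6→0 push 4 @ unit cost 20 (adds 80)
shortest-cost path #3: 5→8→1→6→3→7→0 push 5 @ unit cost 20 (adds 100)
total cost = 435

Minimum cost for 24 units: 435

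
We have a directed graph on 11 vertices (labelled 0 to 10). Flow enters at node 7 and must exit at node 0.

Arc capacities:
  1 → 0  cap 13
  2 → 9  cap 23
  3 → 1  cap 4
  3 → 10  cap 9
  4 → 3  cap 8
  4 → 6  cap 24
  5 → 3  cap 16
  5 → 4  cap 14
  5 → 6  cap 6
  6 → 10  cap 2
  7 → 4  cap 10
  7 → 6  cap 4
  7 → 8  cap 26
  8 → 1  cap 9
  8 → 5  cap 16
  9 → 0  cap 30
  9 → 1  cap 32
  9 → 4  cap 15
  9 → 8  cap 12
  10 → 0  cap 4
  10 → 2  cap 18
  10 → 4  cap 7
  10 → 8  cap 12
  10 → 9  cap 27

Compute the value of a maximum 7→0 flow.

augment #1: 7→6→10→0 bottleneck 2, total now 2
augment #2: 7→8→1→0 bottleneck 9, total now 11
augment #3: 7→4→3→1→0 bottleneck 4, total now 15
augment #4: 7→4→3→10→0 bottleneck 2, total now 17
augment #5: 7→4→3→10→9→0 bottleneck 2, total now 19
augment #6: 7→8→5→3→10→9→0 bottleneck 5, total now 24

Maximum flow value: 24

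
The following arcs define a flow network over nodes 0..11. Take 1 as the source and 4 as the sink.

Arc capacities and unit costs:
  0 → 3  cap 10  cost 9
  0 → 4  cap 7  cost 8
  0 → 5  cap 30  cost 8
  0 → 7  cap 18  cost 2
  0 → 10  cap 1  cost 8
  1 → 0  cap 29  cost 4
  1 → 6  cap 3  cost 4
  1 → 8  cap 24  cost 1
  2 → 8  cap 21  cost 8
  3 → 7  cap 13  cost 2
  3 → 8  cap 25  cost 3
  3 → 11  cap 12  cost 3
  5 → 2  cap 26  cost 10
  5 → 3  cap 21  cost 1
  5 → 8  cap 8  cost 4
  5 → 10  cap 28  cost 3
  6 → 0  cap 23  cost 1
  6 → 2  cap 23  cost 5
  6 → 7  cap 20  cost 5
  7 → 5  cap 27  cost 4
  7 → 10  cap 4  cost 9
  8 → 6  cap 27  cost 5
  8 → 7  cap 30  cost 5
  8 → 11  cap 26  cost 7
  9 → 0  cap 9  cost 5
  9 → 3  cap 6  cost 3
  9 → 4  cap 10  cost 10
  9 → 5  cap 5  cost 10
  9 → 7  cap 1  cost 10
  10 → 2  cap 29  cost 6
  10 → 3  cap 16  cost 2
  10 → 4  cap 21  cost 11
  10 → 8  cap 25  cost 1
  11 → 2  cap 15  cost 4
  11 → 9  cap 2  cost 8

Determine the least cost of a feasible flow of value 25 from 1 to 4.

shortest-cost path #1: 1→0→4 push 7 @ unit cost 12 (adds 84)
shortest-cost path #2: 1→0→10→4 push 1 @ unit cost 23 (adds 23)
shortest-cost path #3: 1→8→7→5→10→4 push 17 @ unit cost 24 (adds 408)
total cost = 515

Minimum cost for 25 units: 515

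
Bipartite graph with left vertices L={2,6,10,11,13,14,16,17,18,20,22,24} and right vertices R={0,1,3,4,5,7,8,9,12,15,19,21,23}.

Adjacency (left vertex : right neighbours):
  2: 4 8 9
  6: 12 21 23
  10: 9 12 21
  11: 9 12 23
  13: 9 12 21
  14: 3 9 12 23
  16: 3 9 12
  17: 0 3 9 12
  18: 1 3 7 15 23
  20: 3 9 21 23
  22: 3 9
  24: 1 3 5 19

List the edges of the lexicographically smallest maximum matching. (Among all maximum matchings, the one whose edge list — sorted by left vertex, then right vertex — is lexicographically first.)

|M| = 9 (so the lex-smallest maximum matching has 9 edges)
process left vertices in ascending order; for each, take the smallest-labelled available neighbour that still permits 9 edges overall, or leave it unmatched if none does
lex-smallest matching: {2-4, 6-12, 10-9, 11-23, 13-21, 14-3, 17-0, 18-1, 24-5}

Lex-smallest maximum matching: {(2,4), (6,12), (10,9), (11,23), (13,21), (14,3), (17,0), (18,1), (24,5)}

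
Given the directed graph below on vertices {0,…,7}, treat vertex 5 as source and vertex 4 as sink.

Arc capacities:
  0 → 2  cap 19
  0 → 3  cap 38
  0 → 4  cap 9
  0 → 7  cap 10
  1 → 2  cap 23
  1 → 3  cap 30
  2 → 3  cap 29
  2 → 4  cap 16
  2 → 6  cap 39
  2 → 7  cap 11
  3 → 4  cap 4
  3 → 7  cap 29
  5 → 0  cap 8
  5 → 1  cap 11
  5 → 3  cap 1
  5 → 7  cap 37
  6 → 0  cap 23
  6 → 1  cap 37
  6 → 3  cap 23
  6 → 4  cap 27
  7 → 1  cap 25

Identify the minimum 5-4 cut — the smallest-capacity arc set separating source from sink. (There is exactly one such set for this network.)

Min-cut arcs: {(1,2), (3,4), (5,0)} (total capacity 35)

augment #1: 5→0→4 push 8
augment #2: 5→3→4 push 1
augment #3: 5→1→2→4 push 11
augment #4: 5→7→1→2→4 push 5
augment #5: 5→7→1→3→4 push 3
augment #6: 5→7→1→2→6→4 push 7
max flow = 35; residual-reachable set from 5 gives S-side
cut edges (S→T): {(1,2), (3,4), (5,0)} total cap 35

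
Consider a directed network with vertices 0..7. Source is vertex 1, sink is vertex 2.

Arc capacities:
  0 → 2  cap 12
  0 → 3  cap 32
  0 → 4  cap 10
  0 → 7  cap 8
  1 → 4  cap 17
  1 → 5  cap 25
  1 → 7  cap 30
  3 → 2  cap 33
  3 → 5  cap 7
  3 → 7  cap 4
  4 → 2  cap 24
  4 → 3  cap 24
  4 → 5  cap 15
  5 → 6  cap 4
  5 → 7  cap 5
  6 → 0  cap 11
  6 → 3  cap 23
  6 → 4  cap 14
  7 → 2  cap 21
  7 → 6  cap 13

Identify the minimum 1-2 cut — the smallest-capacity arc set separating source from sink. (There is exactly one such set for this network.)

augment #1: 1→4→2 push 17
augment #2: 1→7→2 push 21
augment #3: 1→5→6→0→2 push 4
augment #4: 1→7→6→0→2 push 7
augment #5: 1→7→6→3→2 push 2
augment #6: 1→5→7→6→3→2 push 4
max flow = 55; residual-reachable set from 1 gives S-side
cut edges (S→T): {(1,4), (5,6), (7,2), (7,6)} total cap 55

Min-cut arcs: {(1,4), (5,6), (7,2), (7,6)} (total capacity 55)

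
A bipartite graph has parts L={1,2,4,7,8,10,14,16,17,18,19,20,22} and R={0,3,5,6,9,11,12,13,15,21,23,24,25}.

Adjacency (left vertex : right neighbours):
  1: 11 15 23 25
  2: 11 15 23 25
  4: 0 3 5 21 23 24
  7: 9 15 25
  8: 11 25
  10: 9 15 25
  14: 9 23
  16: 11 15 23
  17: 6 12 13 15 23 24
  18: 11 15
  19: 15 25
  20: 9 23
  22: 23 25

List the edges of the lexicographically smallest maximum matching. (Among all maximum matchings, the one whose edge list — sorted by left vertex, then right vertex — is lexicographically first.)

Lex-smallest maximum matching: {(1,11), (2,15), (4,0), (7,9), (8,25), (14,23), (17,6)}

|M| = 7 (so the lex-smallest maximum matching has 7 edges)
process left vertices in ascending order; for each, take the smallest-labelled available neighbour that still permits 7 edges overall, or leave it unmatched if none does
lex-smallest matching: {1-11, 2-15, 4-0, 7-9, 8-25, 14-23, 17-6}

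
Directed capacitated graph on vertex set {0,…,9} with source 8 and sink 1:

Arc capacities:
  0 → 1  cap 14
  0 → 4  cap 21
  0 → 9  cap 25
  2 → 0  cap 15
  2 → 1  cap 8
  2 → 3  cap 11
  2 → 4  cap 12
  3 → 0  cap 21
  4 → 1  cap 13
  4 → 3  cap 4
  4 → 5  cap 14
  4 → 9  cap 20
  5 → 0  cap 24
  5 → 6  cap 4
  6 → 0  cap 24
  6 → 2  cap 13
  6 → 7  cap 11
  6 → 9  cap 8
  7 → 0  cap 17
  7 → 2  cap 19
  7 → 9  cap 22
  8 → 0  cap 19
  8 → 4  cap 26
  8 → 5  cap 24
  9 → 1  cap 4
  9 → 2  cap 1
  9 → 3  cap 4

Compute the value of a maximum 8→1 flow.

augment #1: 8→0→1 bottleneck 14, total now 14
augment #2: 8→4→1 bottleneck 13, total now 27
augment #3: 8→0→9→1 bottleneck 4, total now 31
augment #4: 8→0→9→2→1 bottleneck 1, total now 32
augment #5: 8→5→6→2→1 bottleneck 4, total now 36

Maximum flow value: 36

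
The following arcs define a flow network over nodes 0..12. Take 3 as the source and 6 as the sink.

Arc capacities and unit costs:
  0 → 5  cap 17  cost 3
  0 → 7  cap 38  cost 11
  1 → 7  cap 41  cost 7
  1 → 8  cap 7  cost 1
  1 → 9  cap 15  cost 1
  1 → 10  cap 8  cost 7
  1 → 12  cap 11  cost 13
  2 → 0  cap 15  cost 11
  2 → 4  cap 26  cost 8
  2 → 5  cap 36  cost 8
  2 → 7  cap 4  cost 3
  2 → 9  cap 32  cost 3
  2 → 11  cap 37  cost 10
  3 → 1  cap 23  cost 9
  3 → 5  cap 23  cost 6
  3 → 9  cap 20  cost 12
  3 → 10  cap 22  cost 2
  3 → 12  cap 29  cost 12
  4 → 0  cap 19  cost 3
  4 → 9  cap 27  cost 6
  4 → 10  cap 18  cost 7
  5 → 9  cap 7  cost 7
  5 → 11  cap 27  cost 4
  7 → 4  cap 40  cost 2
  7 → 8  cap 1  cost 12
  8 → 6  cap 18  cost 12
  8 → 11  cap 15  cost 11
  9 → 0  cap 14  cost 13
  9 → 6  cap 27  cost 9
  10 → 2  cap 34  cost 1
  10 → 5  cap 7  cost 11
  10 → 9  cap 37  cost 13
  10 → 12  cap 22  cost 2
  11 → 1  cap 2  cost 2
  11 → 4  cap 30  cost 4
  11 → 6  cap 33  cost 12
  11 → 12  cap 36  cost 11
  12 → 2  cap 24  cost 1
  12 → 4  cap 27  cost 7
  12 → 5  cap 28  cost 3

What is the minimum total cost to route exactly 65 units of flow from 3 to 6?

shortest-cost path #1: 3→10→2→9→6 push 22 @ unit cost 15 (adds 330)
shortest-cost path #2: 3→1→9→6 push 5 @ unit cost 19 (adds 95)
shortest-cost path #3: 3→5→11→6 push 23 @ unit cost 22 (adds 506)
shortest-cost path #4: 3→1→8→6 push 7 @ unit cost 22 (adds 154)
shortest-cost path #5: 3→1→9→2→10→12→5→11→6 push 4 @ unit cost 27 (adds 108)
shortest-cost path #6: 3→1→9→2→11→6 push 4 @ unit cost 29 (adds 116)
total cost = 1309

Minimum cost for 65 units: 1309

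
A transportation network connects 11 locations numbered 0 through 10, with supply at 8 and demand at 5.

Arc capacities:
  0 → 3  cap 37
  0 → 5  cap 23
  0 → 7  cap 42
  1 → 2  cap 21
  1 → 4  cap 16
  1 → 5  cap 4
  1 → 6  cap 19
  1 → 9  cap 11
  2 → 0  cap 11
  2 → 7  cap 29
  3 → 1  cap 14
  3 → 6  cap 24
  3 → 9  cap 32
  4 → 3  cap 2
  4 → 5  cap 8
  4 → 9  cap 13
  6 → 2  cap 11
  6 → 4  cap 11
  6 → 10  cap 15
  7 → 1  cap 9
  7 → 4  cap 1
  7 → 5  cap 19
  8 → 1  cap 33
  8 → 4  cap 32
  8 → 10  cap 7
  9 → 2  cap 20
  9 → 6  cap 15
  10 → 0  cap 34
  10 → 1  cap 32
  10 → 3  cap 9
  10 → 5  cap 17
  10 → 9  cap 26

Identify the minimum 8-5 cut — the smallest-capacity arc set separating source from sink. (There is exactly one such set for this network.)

augment #1: 8→1→5 push 4
augment #2: 8→4→5 push 8
augment #3: 8→10→5 push 7
augment #4: 8→1→2→0→5 push 11
augment #5: 8→1→2→7→5 push 10
augment #6: 8→1→6→10→5 push 8
augment #7: 8→4→3→6→10→5 push 2
augment #8: 8→4→9→2→7→5 push 9
augment #9: 8→4→9→6→10→0→5 push 4
max flow = 63; residual-reachable set from 8 gives S-side
cut edges (S→T): {(4,3), (4,5), (4,9), (8,1), (8,10)} total cap 63

Min-cut arcs: {(4,3), (4,5), (4,9), (8,1), (8,10)} (total capacity 63)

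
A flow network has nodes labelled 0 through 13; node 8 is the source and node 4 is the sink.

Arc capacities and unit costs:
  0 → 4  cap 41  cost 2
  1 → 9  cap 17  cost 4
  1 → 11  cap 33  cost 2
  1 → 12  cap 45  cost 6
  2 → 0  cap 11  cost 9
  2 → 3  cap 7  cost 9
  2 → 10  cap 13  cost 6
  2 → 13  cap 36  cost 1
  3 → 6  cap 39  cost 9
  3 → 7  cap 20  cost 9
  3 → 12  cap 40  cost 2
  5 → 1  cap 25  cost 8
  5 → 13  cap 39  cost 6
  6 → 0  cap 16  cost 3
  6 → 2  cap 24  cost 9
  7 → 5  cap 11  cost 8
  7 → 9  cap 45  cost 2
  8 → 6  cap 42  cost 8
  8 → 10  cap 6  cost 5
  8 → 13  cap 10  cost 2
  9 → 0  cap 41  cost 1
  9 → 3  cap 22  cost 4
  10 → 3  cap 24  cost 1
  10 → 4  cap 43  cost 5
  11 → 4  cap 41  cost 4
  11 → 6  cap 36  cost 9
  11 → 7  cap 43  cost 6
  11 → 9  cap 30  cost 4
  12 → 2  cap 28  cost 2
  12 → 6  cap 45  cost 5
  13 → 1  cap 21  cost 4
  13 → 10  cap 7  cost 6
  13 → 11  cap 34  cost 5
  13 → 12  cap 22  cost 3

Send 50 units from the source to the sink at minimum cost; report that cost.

shortest-cost path #1: 8→10→4 push 6 @ unit cost 10 (adds 60)
shortest-cost path #2: 8→13→11→4 push 10 @ unit cost 11 (adds 110)
shortest-cost path #3: 8→6→0→4 push 16 @ unit cost 13 (adds 208)
shortest-cost path #4: 8→6→2→13→11→4 push 18 @ unit cost 27 (adds 486)
total cost = 864

Minimum cost for 50 units: 864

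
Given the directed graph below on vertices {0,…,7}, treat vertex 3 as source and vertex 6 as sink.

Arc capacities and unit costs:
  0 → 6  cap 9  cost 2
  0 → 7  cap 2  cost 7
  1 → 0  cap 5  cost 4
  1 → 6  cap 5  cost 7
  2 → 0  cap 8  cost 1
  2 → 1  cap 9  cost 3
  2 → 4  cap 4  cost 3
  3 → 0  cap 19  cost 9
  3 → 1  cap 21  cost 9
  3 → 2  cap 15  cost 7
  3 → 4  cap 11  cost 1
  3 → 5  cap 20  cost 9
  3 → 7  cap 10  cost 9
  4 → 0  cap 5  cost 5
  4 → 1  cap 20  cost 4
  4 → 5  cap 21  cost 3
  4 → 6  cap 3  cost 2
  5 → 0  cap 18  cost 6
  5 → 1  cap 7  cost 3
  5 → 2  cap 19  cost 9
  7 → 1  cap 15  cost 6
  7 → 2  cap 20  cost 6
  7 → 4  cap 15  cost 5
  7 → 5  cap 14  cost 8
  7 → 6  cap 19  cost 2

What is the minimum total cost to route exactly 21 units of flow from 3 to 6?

Minimum cost for 21 units: 188

shortest-cost path #1: 3→4→6 push 3 @ unit cost 3 (adds 9)
shortest-cost path #2: 3→4→0→6 push 5 @ unit cost 8 (adds 40)
shortest-cost path #3: 3→2→0→6 push 4 @ unit cost 10 (adds 40)
shortest-cost path #4: 3→7→6 push 9 @ unit cost 11 (adds 99)
total cost = 188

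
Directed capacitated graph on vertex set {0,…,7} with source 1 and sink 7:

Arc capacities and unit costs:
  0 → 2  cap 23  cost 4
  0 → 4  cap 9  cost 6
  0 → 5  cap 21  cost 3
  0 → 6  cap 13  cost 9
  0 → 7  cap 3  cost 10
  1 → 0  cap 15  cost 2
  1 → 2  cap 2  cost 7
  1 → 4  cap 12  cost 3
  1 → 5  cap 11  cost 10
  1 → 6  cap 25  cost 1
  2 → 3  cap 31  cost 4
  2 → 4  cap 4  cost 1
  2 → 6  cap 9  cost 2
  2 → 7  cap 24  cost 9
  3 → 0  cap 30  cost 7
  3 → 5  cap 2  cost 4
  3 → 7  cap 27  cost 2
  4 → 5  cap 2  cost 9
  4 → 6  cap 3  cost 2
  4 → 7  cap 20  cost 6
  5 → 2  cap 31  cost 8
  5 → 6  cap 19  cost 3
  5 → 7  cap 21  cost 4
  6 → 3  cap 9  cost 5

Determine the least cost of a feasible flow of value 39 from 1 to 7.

shortest-cost path #1: 1→6→3→7 push 9 @ unit cost 8 (adds 72)
shortest-cost path #2: 1→4→7 push 12 @ unit cost 9 (adds 108)
shortest-cost path #3: 1→0→5→7 push 15 @ unit cost 9 (adds 135)
shortest-cost path #4: 1→2→3→7 push 2 @ unit cost 13 (adds 26)
shortest-cost path #5: 1→5→7 push 1 @ unit cost 14 (adds 14)
total cost = 355

Minimum cost for 39 units: 355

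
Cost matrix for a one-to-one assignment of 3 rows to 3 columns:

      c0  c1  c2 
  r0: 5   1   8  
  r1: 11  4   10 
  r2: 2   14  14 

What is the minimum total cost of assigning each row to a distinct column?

Minimum assignment cost: 13

optimal assignment: row0→col1 (cost 1), row1→col2 (cost 10), row2→col0 (cost 2)
total = 1 + 10 + 2 = 13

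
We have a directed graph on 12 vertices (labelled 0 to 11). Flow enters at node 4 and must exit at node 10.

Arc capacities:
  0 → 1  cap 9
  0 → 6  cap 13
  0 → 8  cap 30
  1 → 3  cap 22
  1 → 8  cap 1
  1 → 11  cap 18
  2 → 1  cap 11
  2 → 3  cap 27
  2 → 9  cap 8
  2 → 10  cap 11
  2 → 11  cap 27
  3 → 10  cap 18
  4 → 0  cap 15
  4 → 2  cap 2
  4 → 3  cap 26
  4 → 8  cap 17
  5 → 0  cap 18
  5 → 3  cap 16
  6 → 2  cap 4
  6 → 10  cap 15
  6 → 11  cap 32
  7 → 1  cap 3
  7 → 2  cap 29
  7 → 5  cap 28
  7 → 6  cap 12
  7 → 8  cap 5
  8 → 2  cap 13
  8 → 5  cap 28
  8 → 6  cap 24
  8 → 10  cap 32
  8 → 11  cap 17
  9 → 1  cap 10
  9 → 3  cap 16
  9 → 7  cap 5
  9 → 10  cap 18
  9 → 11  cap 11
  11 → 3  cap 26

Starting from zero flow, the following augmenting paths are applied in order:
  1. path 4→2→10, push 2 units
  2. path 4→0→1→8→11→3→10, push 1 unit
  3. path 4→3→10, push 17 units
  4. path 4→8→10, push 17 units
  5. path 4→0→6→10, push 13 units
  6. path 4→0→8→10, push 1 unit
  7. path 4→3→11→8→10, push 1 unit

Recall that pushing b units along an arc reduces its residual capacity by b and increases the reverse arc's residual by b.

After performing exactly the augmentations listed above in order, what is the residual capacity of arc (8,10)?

after path 1 (4→2→10, push 2): res(8,10)=32
after path 2 (4→0→1→8→11→3→10, push 1): res(8,10)=32
after path 3 (4→3→10, push 17): res(8,10)=32
after path 4 (4→8→10, push 17): res(8,10)=15
after path 5 (4→0→6→10, push 13): res(8,10)=15
after path 6 (4→0→8→10, push 1): res(8,10)=14
after path 7 (4→3→11→8→10, push 1): res(8,10)=13

Residual capacity of (8,10): 13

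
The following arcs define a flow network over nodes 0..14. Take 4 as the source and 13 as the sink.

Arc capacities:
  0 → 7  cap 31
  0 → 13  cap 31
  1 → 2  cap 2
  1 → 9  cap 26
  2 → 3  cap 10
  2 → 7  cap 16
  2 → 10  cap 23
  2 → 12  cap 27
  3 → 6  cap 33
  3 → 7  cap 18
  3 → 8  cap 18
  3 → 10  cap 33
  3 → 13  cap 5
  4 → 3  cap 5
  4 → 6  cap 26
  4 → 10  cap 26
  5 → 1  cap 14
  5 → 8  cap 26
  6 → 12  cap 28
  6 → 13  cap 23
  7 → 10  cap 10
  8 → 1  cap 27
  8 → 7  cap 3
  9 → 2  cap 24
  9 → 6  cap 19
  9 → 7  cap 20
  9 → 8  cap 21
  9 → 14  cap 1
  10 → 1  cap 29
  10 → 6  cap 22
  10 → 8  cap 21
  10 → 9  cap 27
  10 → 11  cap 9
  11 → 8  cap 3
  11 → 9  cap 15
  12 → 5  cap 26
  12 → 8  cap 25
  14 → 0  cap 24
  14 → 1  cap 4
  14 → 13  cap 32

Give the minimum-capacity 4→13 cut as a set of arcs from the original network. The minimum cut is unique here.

Min-cut arcs: {(3,13), (6,13), (9,14)} (total capacity 29)

augment #1: 4→3→13 push 5
augment #2: 4→6→13 push 23
augment #3: 4→10→9→14→13 push 1
max flow = 29; residual-reachable set from 4 gives S-side
cut edges (S→T): {(3,13), (6,13), (9,14)} total cap 29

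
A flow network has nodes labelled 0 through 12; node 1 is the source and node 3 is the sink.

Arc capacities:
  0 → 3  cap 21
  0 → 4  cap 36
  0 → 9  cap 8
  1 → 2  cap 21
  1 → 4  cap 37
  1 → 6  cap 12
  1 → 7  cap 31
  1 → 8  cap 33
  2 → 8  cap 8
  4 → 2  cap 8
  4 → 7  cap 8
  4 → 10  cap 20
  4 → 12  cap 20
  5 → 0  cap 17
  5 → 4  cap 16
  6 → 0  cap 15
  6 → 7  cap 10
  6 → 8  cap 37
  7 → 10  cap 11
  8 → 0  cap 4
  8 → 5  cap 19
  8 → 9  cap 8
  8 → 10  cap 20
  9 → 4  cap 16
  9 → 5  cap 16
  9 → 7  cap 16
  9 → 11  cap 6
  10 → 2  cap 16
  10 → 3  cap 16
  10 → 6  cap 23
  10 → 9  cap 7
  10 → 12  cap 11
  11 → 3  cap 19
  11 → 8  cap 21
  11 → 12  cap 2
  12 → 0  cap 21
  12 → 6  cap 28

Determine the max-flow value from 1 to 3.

augment #1: 1→4→10→3 bottleneck 16, total now 16
augment #2: 1→6→0→3 bottleneck 12, total now 28
augment #3: 1→8→0→3 bottleneck 4, total now 32
augment #4: 1→4→12→0→3 bottleneck 5, total now 37
augment #5: 1→8→9→11→3 bottleneck 6, total now 43

Maximum flow value: 43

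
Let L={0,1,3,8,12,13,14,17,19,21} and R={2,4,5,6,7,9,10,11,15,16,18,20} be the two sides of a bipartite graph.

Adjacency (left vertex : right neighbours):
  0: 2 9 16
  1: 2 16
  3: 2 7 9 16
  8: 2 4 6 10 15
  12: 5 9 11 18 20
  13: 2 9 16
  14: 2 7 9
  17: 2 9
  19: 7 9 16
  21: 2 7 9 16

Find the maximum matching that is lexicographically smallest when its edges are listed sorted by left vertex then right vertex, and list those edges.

Lex-smallest maximum matching: {(0,2), (1,16), (3,7), (8,4), (12,5), (13,9)}

|M| = 6 (so the lex-smallest maximum matching has 6 edges)
process left vertices in ascending order; for each, take the smallest-labelled available neighbour that still permits 6 edges overall, or leave it unmatched if none does
lex-smallest matching: {0-2, 1-16, 3-7, 8-4, 12-5, 13-9}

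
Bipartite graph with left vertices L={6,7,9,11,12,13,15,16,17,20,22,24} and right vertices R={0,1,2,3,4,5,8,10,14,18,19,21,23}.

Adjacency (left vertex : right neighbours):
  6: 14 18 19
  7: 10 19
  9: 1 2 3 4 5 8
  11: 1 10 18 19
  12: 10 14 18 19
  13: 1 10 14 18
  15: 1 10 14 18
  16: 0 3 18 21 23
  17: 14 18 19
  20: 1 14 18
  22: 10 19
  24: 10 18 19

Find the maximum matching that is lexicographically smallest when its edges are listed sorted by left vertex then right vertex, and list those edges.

Lex-smallest maximum matching: {(6,14), (7,10), (9,2), (11,1), (12,18), (16,0), (17,19)}

|M| = 7 (so the lex-smallest maximum matching has 7 edges)
process left vertices in ascending order; for each, take the smallest-labelled available neighbour that still permits 7 edges overall, or leave it unmatched if none does
lex-smallest matching: {6-14, 7-10, 9-2, 11-1, 12-18, 16-0, 17-19}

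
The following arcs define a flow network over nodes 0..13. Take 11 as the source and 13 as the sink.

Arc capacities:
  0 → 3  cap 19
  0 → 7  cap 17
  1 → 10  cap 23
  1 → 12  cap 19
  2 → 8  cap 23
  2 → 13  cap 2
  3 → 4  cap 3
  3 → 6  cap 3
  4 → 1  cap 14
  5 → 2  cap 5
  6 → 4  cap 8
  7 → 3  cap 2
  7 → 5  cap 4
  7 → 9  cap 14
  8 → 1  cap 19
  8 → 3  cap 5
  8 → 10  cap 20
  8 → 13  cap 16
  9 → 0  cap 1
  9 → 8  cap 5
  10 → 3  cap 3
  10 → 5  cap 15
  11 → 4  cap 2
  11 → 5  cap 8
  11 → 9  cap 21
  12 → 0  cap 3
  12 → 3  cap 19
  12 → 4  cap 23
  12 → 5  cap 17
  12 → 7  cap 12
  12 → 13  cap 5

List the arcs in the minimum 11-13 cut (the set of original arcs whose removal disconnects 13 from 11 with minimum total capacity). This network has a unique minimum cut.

Min-cut arcs: {(5,2), (9,0), (9,8), (11,4)} (total capacity 13)

augment #1: 11→5→2→13 push 2
augment #2: 11→9→8→13 push 5
augment #3: 11→4→1→12→13 push 2
augment #4: 11→5→2→8→13 push 3
augment #5: 11→9→0→3→4→1→12→13 push 1
max flow = 13; residual-reachable set from 11 gives S-side
cut edges (S→T): {(5,2), (9,0), (9,8), (11,4)} total cap 13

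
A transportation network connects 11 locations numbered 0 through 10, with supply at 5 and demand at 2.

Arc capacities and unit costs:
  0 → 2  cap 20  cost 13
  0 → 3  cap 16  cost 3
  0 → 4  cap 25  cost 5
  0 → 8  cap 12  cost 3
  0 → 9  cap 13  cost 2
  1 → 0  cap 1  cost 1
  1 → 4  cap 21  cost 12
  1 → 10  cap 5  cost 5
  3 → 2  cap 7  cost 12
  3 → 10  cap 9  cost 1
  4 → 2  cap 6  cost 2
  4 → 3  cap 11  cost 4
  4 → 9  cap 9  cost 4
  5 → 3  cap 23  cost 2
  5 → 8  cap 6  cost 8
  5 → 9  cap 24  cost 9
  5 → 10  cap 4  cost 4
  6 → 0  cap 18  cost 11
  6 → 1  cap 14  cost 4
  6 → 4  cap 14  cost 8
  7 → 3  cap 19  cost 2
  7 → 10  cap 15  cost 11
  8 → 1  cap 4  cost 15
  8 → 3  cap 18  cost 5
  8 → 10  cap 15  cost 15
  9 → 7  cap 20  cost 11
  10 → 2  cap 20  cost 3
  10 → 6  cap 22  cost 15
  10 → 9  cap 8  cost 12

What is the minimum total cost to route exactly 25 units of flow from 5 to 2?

shortest-cost path #1: 5→3→10→2 push 9 @ unit cost 6 (adds 54)
shortest-cost path #2: 5→10→2 push 4 @ unit cost 7 (adds 28)
shortest-cost path #3: 5→3→2 push 7 @ unit cost 14 (adds 98)
shortest-cost path #4: 5→8→10→2 push 5 @ unit cost 26 (adds 130)
total cost = 310

Minimum cost for 25 units: 310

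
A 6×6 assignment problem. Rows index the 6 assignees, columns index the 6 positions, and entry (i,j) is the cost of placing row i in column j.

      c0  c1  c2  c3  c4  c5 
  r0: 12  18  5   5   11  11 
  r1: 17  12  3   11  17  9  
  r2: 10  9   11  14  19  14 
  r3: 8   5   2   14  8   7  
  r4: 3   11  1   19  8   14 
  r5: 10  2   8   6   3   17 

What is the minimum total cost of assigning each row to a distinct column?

Minimum assignment cost: 30

optimal assignment: row0→col3 (cost 5), row1→col2 (cost 3), row2→col1 (cost 9), row3→col5 (cost 7), row4→col0 (cost 3), row5→col4 (cost 3)
total = 5 + 3 + 9 + 7 + 3 + 3 = 30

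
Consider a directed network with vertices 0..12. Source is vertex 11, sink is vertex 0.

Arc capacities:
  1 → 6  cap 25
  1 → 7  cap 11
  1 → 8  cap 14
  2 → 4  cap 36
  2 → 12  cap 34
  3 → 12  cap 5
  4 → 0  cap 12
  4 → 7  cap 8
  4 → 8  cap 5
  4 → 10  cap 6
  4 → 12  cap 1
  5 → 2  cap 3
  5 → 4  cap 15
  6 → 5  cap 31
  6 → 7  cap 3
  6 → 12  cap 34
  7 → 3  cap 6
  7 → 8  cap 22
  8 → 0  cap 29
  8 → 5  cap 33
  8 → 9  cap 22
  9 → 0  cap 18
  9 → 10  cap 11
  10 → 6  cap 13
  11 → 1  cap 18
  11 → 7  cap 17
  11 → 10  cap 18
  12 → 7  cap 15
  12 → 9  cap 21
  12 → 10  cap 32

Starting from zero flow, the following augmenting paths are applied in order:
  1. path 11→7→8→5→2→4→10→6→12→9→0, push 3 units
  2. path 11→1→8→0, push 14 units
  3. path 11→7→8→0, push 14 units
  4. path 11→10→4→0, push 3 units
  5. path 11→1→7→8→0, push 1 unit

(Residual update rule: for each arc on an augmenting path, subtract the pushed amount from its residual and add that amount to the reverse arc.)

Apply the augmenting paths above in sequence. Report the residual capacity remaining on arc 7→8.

after path 1 (11→7→8→5→2→4→10→6→12→9→0, push 3): res(7,8)=19
after path 2 (11→1→8→0, push 14): res(7,8)=19
after path 3 (11→7→8→0, push 14): res(7,8)=5
after path 4 (11→10→4→0, push 3): res(7,8)=5
after path 5 (11→1→7→8→0, push 1): res(7,8)=4

Residual capacity of (7,8): 4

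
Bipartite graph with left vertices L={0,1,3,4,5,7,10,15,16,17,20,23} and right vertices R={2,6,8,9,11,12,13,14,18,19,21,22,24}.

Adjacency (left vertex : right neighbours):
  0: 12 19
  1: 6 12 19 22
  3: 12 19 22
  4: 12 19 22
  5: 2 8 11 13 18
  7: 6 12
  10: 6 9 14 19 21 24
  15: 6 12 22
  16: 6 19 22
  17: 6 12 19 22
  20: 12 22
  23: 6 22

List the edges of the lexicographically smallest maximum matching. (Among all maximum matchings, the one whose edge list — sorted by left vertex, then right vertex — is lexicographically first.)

|M| = 6 (so the lex-smallest maximum matching has 6 edges)
process left vertices in ascending order; for each, take the smallest-labelled available neighbour that still permits 6 edges overall, or leave it unmatched if none does
lex-smallest matching: {0-12, 1-6, 3-19, 4-22, 5-2, 10-9}

Lex-smallest maximum matching: {(0,12), (1,6), (3,19), (4,22), (5,2), (10,9)}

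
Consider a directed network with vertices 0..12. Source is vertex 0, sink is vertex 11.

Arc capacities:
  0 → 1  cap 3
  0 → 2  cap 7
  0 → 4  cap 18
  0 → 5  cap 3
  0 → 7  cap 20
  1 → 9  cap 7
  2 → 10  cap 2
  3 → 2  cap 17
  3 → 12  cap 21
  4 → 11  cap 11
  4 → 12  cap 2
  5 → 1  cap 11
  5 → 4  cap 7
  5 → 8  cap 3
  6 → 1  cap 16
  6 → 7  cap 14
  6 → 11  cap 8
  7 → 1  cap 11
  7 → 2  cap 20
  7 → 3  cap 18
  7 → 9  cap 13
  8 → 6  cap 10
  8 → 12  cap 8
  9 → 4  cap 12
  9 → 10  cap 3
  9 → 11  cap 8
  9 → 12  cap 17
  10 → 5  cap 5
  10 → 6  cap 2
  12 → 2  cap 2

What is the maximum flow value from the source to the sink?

augment #1: 0→4→11 bottleneck 11, total now 11
augment #2: 0→1→9→11 bottleneck 3, total now 14
augment #3: 0→7→9→11 bottleneck 5, total now 19
augment #4: 0→2→10→6→11 bottleneck 2, total now 21
augment #5: 0→5→8→6→11 bottleneck 3, total now 24

Maximum flow value: 24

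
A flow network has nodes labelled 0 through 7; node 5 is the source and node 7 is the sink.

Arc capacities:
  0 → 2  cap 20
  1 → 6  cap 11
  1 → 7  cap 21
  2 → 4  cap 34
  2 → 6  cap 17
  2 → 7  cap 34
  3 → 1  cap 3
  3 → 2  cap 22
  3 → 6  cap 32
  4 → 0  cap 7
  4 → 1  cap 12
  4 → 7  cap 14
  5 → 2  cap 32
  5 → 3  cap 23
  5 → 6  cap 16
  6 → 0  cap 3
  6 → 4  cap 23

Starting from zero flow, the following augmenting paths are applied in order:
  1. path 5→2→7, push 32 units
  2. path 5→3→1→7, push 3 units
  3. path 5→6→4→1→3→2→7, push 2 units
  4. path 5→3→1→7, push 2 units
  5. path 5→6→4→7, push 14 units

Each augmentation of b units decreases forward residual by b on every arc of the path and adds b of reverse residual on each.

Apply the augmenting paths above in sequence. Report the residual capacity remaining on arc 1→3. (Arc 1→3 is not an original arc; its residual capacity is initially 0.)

Residual capacity of (1,3): 3

after path 1 (5→2→7, push 32): res(1,3)=0
after path 2 (5→3→1→7, push 3): res(1,3)=3
after path 3 (5→6→4→1→3→2→7, push 2): res(1,3)=1
after path 4 (5→3→1→7, push 2): res(1,3)=3
after path 5 (5→6→4→7, push 14): res(1,3)=3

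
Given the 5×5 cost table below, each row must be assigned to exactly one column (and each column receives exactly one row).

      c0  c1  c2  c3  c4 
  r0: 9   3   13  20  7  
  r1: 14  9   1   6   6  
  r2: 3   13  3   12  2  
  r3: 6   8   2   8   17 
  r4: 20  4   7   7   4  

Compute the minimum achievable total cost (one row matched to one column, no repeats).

optimal assignment: row0→col1 (cost 3), row1→col3 (cost 6), row2→col0 (cost 3), row3→col2 (cost 2), row4→col4 (cost 4)
total = 3 + 6 + 3 + 2 + 4 = 18

Minimum assignment cost: 18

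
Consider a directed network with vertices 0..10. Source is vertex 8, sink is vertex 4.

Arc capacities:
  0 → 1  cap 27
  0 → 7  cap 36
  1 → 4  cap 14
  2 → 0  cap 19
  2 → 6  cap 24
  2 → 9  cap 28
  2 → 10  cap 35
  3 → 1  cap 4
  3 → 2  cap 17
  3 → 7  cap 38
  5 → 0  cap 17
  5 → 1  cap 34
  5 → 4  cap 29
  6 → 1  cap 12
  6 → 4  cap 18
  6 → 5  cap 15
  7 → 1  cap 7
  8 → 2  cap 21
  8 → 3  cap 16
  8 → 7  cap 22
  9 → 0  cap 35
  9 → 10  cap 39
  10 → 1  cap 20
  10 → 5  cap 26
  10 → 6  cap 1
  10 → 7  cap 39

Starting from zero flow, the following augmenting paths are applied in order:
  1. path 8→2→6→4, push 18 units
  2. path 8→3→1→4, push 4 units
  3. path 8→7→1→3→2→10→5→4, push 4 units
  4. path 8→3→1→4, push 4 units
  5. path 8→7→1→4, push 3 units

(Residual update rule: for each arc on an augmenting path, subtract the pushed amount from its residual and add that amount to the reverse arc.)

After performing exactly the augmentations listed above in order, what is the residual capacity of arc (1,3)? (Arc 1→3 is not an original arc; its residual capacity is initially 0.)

Residual capacity of (1,3): 4

after path 1 (8→2→6→4, push 18): res(1,3)=0
after path 2 (8→3→1→4, push 4): res(1,3)=4
after path 3 (8→7→1→3→2→10→5→4, push 4): res(1,3)=0
after path 4 (8→3→1→4, push 4): res(1,3)=4
after path 5 (8→7→1→4, push 3): res(1,3)=4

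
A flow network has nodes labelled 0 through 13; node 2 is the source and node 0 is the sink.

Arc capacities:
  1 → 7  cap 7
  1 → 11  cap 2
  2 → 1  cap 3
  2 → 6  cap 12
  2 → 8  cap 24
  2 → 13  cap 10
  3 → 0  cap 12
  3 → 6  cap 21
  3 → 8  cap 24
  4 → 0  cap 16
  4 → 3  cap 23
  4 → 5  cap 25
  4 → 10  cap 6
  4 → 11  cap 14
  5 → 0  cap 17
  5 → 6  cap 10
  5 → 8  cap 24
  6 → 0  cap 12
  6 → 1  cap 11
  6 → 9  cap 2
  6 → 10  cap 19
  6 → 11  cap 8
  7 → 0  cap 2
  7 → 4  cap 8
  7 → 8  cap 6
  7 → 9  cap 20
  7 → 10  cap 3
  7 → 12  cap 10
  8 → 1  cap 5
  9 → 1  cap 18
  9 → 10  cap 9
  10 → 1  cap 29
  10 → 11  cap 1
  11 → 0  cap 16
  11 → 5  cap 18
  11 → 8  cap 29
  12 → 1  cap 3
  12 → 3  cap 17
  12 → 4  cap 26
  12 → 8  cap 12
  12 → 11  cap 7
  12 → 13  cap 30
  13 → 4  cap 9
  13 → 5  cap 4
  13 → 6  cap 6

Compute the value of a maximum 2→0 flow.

augment #1: 2→6→0 bottleneck 12, total now 12
augment #2: 2→1→7→0 bottleneck 2, total now 14
augment #3: 2→1→11→0 bottleneck 1, total now 15
augment #4: 2→13→4→0 bottleneck 9, total now 24
augment #5: 2→13→5→0 bottleneck 1, total now 25
augment #6: 2→8→1→11→0 bottleneck 1, total now 26
augment #7: 2→8→1→7→4→0 bottleneck 4, total now 30

Maximum flow value: 30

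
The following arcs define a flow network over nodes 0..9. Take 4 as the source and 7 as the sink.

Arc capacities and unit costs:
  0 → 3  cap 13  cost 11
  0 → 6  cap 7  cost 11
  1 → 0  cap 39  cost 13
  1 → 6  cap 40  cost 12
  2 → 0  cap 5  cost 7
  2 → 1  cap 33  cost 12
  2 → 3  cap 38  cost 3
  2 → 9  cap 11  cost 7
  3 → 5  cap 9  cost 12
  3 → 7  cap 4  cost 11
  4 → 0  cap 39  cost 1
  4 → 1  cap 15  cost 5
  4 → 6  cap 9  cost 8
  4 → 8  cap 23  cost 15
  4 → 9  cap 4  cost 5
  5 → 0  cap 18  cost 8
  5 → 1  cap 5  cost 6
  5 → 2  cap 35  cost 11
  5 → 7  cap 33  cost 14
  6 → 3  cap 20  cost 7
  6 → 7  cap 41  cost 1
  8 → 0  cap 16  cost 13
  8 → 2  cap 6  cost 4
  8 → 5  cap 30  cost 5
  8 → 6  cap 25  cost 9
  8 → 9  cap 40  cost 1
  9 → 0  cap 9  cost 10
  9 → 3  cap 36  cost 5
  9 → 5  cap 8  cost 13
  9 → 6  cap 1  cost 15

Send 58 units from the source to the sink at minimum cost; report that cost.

Minimum cost for 58 units: 1216

shortest-cost path #1: 4→6→7 push 9 @ unit cost 9 (adds 81)
shortest-cost path #2: 4→0→6→7 push 7 @ unit cost 13 (adds 91)
shortest-cost path #3: 4→1→6→7 push 15 @ unit cost 18 (adds 270)
shortest-cost path #4: 4→9→3→7 push 4 @ unit cost 21 (adds 84)
shortest-cost path #5: 4→0→3→9→6→7 push 1 @ unit cost 23 (adds 23)
shortest-cost path #6: 4→8→6→7 push 9 @ unit cost 25 (adds 225)
shortest-cost path #7: 4→8→5→7 push 13 @ unit cost 34 (adds 442)
total cost = 1216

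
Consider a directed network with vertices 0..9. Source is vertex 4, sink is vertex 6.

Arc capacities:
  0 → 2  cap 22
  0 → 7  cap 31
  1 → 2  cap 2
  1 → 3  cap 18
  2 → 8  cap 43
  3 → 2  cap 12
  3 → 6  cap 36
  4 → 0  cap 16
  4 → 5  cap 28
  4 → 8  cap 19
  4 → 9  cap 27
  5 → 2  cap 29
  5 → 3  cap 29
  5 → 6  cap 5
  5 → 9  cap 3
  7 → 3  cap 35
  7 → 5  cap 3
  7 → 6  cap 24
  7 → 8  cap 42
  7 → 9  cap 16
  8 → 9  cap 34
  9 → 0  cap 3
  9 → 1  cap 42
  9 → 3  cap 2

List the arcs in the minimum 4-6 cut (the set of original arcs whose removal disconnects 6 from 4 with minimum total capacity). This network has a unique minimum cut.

Min-cut arcs: {(3,6), (4,0), (5,6), (9,0)} (total capacity 60)

augment #1: 4→5→6 push 5
augment #2: 4→0→7→6 push 16
augment #3: 4→5→3→6 push 23
augment #4: 4→9→3→6 push 2
augment #5: 4→9→0→7→6 push 3
augment #6: 4→9→1→3→6 push 11
max flow = 60; residual-reachable set from 4 gives S-side
cut edges (S→T): {(3,6), (4,0), (5,6), (9,0)} total cap 60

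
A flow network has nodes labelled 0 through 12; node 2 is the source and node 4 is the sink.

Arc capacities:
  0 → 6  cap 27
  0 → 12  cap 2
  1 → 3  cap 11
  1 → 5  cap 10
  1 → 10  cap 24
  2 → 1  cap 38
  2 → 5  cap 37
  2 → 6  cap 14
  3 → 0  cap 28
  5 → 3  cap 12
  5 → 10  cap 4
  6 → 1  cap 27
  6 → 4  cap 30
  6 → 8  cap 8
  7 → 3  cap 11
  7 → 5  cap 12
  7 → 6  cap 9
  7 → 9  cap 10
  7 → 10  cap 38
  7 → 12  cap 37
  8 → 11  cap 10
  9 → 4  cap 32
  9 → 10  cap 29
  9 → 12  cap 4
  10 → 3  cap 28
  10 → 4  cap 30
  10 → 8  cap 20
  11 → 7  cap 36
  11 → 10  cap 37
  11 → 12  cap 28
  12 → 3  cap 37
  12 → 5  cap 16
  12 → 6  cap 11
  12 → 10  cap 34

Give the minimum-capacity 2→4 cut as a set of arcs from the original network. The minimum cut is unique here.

augment #1: 2→6→4 push 14
augment #2: 2→1→10→4 push 24
augment #3: 2→5→10→4 push 4
augment #4: 2→1→3→0→6→4 push 11
augment #5: 2→5→3→0→6→4 push 5
augment #6: 2→5→3→0→12→10→4 push 2
augment #7: 2→5→3→0→6→8→11→7→9→4 push 5
max flow = 65; residual-reachable set from 2 gives S-side
cut edges (S→T): {(1,3), (1,10), (2,6), (5,3), (5,10)} total cap 65

Min-cut arcs: {(1,3), (1,10), (2,6), (5,3), (5,10)} (total capacity 65)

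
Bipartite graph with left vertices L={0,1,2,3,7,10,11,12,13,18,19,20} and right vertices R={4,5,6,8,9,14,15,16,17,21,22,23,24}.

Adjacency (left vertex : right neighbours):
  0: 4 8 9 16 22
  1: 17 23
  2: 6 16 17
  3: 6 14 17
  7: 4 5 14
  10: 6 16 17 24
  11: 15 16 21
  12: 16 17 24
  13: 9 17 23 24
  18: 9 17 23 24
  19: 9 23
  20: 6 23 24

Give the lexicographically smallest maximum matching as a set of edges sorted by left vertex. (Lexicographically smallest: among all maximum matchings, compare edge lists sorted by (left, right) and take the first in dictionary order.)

|M| = 10 (so the lex-smallest maximum matching has 10 edges)
process left vertices in ascending order; for each, take the smallest-labelled available neighbour that still permits 10 edges overall, or leave it unmatched if none does
lex-smallest matching: {0-4, 1-17, 2-6, 3-14, 7-5, 10-16, 11-15, 12-24, 13-9, 18-23}

Lex-smallest maximum matching: {(0,4), (1,17), (2,6), (3,14), (7,5), (10,16), (11,15), (12,24), (13,9), (18,23)}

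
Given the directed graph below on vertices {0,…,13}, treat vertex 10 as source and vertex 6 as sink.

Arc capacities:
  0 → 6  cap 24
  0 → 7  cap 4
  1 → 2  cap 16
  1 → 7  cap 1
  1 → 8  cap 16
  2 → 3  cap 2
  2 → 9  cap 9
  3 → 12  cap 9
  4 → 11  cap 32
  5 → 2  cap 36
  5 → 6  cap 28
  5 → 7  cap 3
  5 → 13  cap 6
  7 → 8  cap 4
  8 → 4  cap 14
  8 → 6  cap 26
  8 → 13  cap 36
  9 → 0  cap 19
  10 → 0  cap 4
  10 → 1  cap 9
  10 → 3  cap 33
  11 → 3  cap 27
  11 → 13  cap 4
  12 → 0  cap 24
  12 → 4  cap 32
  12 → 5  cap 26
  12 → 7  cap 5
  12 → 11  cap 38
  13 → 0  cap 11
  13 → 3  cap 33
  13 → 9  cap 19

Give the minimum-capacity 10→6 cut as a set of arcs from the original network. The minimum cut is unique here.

augment #1: 10→0→6 push 4
augment #2: 10→1→8→6 push 9
augment #3: 10→3→12→0→6 push 9
max flow = 22; residual-reachable set from 10 gives S-side
cut edges (S→T): {(3,12), (10,0), (10,1)} total cap 22

Min-cut arcs: {(3,12), (10,0), (10,1)} (total capacity 22)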